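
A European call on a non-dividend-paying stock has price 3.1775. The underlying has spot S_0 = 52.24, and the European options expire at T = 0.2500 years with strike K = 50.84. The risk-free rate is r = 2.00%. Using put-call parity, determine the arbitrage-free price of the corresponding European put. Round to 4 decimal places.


Answer: Put price = 1.5239

Derivation:
Put-call parity: C - P = S_0 * exp(-qT) - K * exp(-rT).
S_0 * exp(-qT) = 52.2400 * 1.00000000 = 52.24000000
K * exp(-rT) = 50.8400 * 0.99501248 = 50.58643444
P = C - S*exp(-qT) + K*exp(-rT)
P = 3.1775 - 52.24000000 + 50.58643444 = 1.5239


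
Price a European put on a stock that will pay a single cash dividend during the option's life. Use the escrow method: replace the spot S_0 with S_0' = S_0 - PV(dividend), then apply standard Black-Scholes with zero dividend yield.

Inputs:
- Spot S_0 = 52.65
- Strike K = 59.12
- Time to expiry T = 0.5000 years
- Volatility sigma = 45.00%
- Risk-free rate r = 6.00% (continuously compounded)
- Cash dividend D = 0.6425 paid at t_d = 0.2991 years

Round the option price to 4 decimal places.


PV(D) = D * exp(-r * t_d) = 0.6425 * 0.98221407 = 0.63107254
S_0' = S_0 - PV(D) = 52.6500 - 0.63107254 = 52.01892746
d1 = (ln(S_0'/K) + (r + sigma^2/2)*T) / (sigma*sqrt(T)) = -0.14876469
d2 = d1 - sigma*sqrt(T) = -0.46696274
exp(-rT) = 0.97044553
N(-d1) = 0.55913034; N(-d2) = 0.67973673
P = K * exp(-rT) * N(-d2) - S_0' * N(-d1) = 59.1200 * 0.97044553 * 0.67973673 - 52.01892746 * 0.55913034 = 9.9130

Answer: Price = 9.9130


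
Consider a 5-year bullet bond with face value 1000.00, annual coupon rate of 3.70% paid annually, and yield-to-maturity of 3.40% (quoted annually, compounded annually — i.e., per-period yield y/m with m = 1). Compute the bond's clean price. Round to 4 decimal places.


Answer: Price = 1013.5836

Derivation:
Coupon per period c = face * coupon_rate / m = 37.000000
Periods per year m = 1; per-period yield y/m = 0.034000
Number of cashflows N = 5
Cashflows (t years, CF_t, discount factor 1/(1+y/m)^(m*t), PV):
  t = 1.0000: CF_t = 37.000000, DF = 0.967118, PV = 35.783366
  t = 2.0000: CF_t = 37.000000, DF = 0.935317, PV = 34.606737
  t = 3.0000: CF_t = 37.000000, DF = 0.904562, PV = 33.468797
  t = 4.0000: CF_t = 37.000000, DF = 0.874818, PV = 32.368276
  t = 5.0000: CF_t = 1037.000000, DF = 0.846052, PV = 877.356429
Price P = sum_t PV_t = 1013.583604


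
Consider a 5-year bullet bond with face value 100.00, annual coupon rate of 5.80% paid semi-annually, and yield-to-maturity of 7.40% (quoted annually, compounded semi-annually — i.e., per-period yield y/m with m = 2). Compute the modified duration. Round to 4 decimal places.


Coupon per period c = face * coupon_rate / m = 2.900000
Periods per year m = 2; per-period yield y/m = 0.037000
Number of cashflows N = 10
Cashflows (t years, CF_t, discount factor 1/(1+y/m)^(m*t), PV):
  t = 0.5000: CF_t = 2.900000, DF = 0.964320, PV = 2.796528
  t = 1.0000: CF_t = 2.900000, DF = 0.929913, PV = 2.696749
  t = 1.5000: CF_t = 2.900000, DF = 0.896734, PV = 2.600529
  t = 2.0000: CF_t = 2.900000, DF = 0.864739, PV = 2.507743
  t = 2.5000: CF_t = 2.900000, DF = 0.833885, PV = 2.418267
  t = 3.0000: CF_t = 2.900000, DF = 0.804132, PV = 2.331983
  t = 3.5000: CF_t = 2.900000, DF = 0.775441, PV = 2.248779
  t = 4.0000: CF_t = 2.900000, DF = 0.747773, PV = 2.168543
  t = 4.5000: CF_t = 2.900000, DF = 0.721093, PV = 2.091169
  t = 5.0000: CF_t = 102.900000, DF = 0.695364, PV = 71.552994
Price P = sum_t PV_t = 93.413284
First compute Macaulay numerator sum_t t * PV_t:
  t * PV_t at t = 0.5000: 1.398264
  t * PV_t at t = 1.0000: 2.696749
  t * PV_t at t = 1.5000: 3.900794
  t * PV_t at t = 2.0000: 5.015485
  t * PV_t at t = 2.5000: 6.045667
  t * PV_t at t = 3.0000: 6.995950
  t * PV_t at t = 3.5000: 7.870725
  t * PV_t at t = 4.0000: 8.674170
  t * PV_t at t = 4.5000: 9.410262
  t * PV_t at t = 5.0000: 357.764970
Macaulay duration D = 409.773037 / 93.413284 = 4.386668
Modified duration = D / (1 + y/m) = 4.386668 / (1 + 0.037000) = 4.230152

Answer: Modified duration = 4.2302


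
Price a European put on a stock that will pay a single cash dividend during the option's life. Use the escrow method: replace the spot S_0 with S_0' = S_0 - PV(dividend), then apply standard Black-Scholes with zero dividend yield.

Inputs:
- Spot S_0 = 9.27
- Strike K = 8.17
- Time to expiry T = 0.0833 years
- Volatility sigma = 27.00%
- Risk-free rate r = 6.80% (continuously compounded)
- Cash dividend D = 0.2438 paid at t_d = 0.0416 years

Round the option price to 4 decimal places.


PV(D) = D * exp(-r * t_d) = 0.2438 * 0.99717520 = 0.24311131
S_0' = S_0 - PV(D) = 9.2700 - 0.24311131 = 9.02688869
d1 = (ln(S_0'/K) + (r + sigma^2/2)*T) / (sigma*sqrt(T)) = 1.39155817
d2 = d1 - sigma*sqrt(T) = 1.31363148
exp(-rT) = 0.99435161
N(-d1) = 0.08202812; N(-d2) = 0.09448513
P = K * exp(-rT) * N(-d2) - S_0' * N(-d1) = 8.1700 * 0.99435161 * 0.09448513 - 9.02688869 * 0.08202812 = 0.0271

Answer: Price = 0.0271


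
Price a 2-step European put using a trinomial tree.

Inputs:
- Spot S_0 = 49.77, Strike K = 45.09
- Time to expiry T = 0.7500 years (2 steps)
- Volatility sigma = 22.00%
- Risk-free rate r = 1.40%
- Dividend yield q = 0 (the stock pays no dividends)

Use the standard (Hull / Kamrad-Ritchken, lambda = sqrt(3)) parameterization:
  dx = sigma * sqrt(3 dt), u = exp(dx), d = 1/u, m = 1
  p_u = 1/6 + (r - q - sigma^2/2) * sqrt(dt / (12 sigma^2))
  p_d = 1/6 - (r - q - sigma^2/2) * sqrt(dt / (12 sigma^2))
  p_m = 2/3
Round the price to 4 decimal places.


Answer: Price = V(0,0) = 1.7300

Derivation:
dt = T/N = 0.375000; dx = sigma*sqrt(3*dt) = 0.233345
u = exp(dx) = 1.262817; d = 1/u = 0.791880
p_u = 0.158471, p_m = 0.666667, p_d = 0.174863
Discount per step: exp(-r*dt) = 0.994764
Stock lattice S(k, j) with j the centered position index:
  k=0: S(0,+0) = 49.7700
  k=1: S(1,-1) = 39.4119; S(1,+0) = 49.7700; S(1,+1) = 62.8504
  k=2: S(2,-2) = 31.2095; S(2,-1) = 39.4119; S(2,+0) = 49.7700; S(2,+1) = 62.8504; S(2,+2) = 79.3686
Terminal payoffs V(N, j) = max(K - S_T, 0):
  V(2,-2) = 13.880519; V(2,-1) = 5.678125; V(2,+0) = 0.000000; V(2,+1) = 0.000000; V(2,+2) = 0.000000
Backward induction: V(k, j) = exp(-r*dt) * [p_u * V(k+1, j+1) + p_m * V(k+1, j) + p_d * V(k+1, j-1)]
  V(1,-1) = exp(-r*dt) * [p_u*0.000000 + p_m*5.678125 + p_d*13.880519] = 6.180071
  V(1,+0) = exp(-r*dt) * [p_u*0.000000 + p_m*0.000000 + p_d*5.678125] = 0.987693
  V(1,+1) = exp(-r*dt) * [p_u*0.000000 + p_m*0.000000 + p_d*0.000000] = 0.000000
  V(0,+0) = exp(-r*dt) * [p_u*0.000000 + p_m*0.987693 + p_d*6.180071] = 1.730019


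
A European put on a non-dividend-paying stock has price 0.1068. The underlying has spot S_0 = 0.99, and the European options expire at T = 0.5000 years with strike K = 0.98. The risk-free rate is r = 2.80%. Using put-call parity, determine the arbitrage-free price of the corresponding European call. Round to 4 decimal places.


Answer: Call price = 0.1304

Derivation:
Put-call parity: C - P = S_0 * exp(-qT) - K * exp(-rT).
S_0 * exp(-qT) = 0.9900 * 1.00000000 = 0.99000000
K * exp(-rT) = 0.9800 * 0.98609754 = 0.96637559
C = P + S*exp(-qT) - K*exp(-rT)
C = 0.1068 + 0.99000000 - 0.96637559 = 0.1304


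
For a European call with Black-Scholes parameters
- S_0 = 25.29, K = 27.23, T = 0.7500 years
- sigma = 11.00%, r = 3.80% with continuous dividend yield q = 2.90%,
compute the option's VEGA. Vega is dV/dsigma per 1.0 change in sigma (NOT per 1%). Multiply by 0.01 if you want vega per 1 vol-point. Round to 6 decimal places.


d1 = -0.6573683502; d2 = -0.7526311446
phi(d1) = 0.3214204798; exp(-qT) = 0.9784848257; exp(-rT) = 0.9719022941
Vega = S * exp(-qT) * phi(d1) * sqrt(T) = 25.2900 * 0.9784848257 * 0.3214204798 * 0.8660254038 = 6.888221

Answer: Vega = 6.888221


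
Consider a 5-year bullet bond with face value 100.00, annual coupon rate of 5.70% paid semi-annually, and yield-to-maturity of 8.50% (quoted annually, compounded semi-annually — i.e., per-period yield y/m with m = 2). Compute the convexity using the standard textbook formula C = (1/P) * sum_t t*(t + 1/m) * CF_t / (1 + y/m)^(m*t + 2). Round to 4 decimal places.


Coupon per period c = face * coupon_rate / m = 2.850000
Periods per year m = 2; per-period yield y/m = 0.042500
Number of cashflows N = 10
Cashflows (t years, CF_t, discount factor 1/(1+y/m)^(m*t), PV):
  t = 0.5000: CF_t = 2.850000, DF = 0.959233, PV = 2.733813
  t = 1.0000: CF_t = 2.850000, DF = 0.920127, PV = 2.622363
  t = 1.5000: CF_t = 2.850000, DF = 0.882616, PV = 2.515456
  t = 2.0000: CF_t = 2.850000, DF = 0.846634, PV = 2.412907
  t = 2.5000: CF_t = 2.850000, DF = 0.812119, PV = 2.314539
  t = 3.0000: CF_t = 2.850000, DF = 0.779011, PV = 2.220181
  t = 3.5000: CF_t = 2.850000, DF = 0.747253, PV = 2.129670
  t = 4.0000: CF_t = 2.850000, DF = 0.716789, PV = 2.042849
  t = 4.5000: CF_t = 2.850000, DF = 0.687568, PV = 1.959568
  t = 5.0000: CF_t = 102.850000, DF = 0.659537, PV = 67.833412
Price P = sum_t PV_t = 88.784758
Convexity numerator sum_t t*(t + 1/m) * CF_t / (1+y/m)^(m*t + 2):
  t = 0.5000: term = 1.257728
  t = 1.0000: term = 3.619361
  t = 1.5000: term = 6.943618
  t = 2.0000: term = 11.100907
  t = 2.5000: term = 15.972529
  t = 3.0000: term = 21.449919
  t = 3.5000: term = 27.433949
  t = 4.0000: term = 33.834264
  t = 4.5000: term = 40.568661
  t = 5.0000: term = 1716.422607
Convexity = (1/P) * sum = 1878.603542 / 88.784758 = 21.159077

Answer: Convexity = 21.1591


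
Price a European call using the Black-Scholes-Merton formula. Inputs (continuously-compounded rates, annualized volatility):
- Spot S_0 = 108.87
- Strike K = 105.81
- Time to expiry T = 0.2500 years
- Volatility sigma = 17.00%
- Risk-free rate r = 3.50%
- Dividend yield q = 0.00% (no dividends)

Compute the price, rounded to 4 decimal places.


Answer: Price = 5.9565

Derivation:
d1 = (ln(S/K) + (r - q + 0.5*sigma^2) * T) / (sigma * sqrt(T)) = 0.48084679
d2 = d1 - sigma * sqrt(T) = 0.39584679
exp(-rT) = 0.99128817; exp(-qT) = 1.00000000
C = S_0 * exp(-qT) * N(d1) - K * exp(-rT) * N(d2)
N(d1) = 0.68468730; N(d2) = 0.65389097
C = 108.8700 * 1.00000000 * 0.68468730 - 105.8100 * 0.99128817 * 0.65389097 = 5.9565


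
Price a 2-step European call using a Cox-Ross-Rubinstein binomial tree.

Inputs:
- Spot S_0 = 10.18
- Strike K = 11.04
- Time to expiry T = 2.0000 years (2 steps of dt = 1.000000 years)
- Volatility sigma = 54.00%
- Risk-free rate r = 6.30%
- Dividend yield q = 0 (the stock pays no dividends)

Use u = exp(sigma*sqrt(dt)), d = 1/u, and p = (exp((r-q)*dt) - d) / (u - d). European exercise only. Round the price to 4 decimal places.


dt = T/N = 1.000000
u = exp(sigma*sqrt(dt)) = 1.716007; d = 1/u = 0.582748
p = (exp((r-q)*dt) - d) / (u - d) = 0.425568
Discount per step: exp(-r*dt) = 0.938943
Stock lattice S(k, i) with i counting down-moves:
  k=0: S(0,0) = 10.1800
  k=1: S(1,0) = 17.4689; S(1,1) = 5.9324
  k=2: S(2,0) = 29.9768; S(2,1) = 10.1800; S(2,2) = 3.4571
Terminal payoffs V(N, i) = max(S_T - K, 0):
  V(2,0) = 18.936838; V(2,1) = 0.000000; V(2,2) = 0.000000
Backward induction: V(k, i) = exp(-r*dt) * [p * V(k+1, i) + (1-p) * V(k+1, i+1)].
  V(1,0) = exp(-r*dt) * [p*18.936838 + (1-p)*0.000000] = 7.566863
  V(1,1) = exp(-r*dt) * [p*0.000000 + (1-p)*0.000000] = 0.000000
  V(0,0) = exp(-r*dt) * [p*7.566863 + (1-p)*0.000000] = 3.023599

Answer: Price = V(0,0) = 3.0236


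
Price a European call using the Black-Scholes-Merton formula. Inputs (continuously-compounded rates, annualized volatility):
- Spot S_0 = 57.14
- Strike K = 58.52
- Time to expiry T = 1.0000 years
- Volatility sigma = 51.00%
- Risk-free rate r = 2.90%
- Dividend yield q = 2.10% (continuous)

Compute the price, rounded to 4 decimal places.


Answer: Price = 10.9100

Derivation:
d1 = (ln(S/K) + (r - q + 0.5*sigma^2) * T) / (sigma * sqrt(T)) = 0.22389377
d2 = d1 - sigma * sqrt(T) = -0.28610623
exp(-rT) = 0.97141646; exp(-qT) = 0.97921896
C = S_0 * exp(-qT) * N(d1) - K * exp(-rT) * N(d2)
N(d1) = 0.58858002; N(d2) = 0.38739838
C = 57.1400 * 0.97921896 * 0.58858002 - 58.5200 * 0.97141646 * 0.38739838 = 10.9100


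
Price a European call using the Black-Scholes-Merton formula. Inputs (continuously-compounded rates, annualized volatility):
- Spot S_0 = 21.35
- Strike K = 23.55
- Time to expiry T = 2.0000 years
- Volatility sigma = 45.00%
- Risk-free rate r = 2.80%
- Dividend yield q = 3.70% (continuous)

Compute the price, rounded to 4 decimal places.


d1 = (ln(S/K) + (r - q + 0.5*sigma^2) * T) / (sigma * sqrt(T)) = 0.13580523
d2 = d1 - sigma * sqrt(T) = -0.50059087
exp(-rT) = 0.94553914; exp(-qT) = 0.92867169
C = S_0 * exp(-qT) * N(d1) - K * exp(-rT) * N(d2)
N(d1) = 0.55401237; N(d2) = 0.30832954
C = 21.3500 * 0.92867169 * 0.55401237 - 23.5500 * 0.94553914 * 0.30832954 = 4.1188

Answer: Price = 4.1188


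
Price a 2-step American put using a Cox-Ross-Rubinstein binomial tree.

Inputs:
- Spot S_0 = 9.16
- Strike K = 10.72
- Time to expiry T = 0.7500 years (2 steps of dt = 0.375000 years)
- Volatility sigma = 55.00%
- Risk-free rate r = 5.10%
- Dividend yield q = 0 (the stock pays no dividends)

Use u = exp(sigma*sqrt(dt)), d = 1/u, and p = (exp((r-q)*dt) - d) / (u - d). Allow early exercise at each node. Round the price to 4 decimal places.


dt = T/N = 0.375000
u = exp(sigma*sqrt(dt)) = 1.400466; d = 1/u = 0.714048
p = (exp((r-q)*dt) - d) / (u - d) = 0.444716
Discount per step: exp(-r*dt) = 0.981057
Stock lattice S(k, i) with i counting down-moves:
  k=0: S(0,0) = 9.1600
  k=1: S(1,0) = 12.8283; S(1,1) = 6.5407
  k=2: S(2,0) = 17.9655; S(2,1) = 9.1600; S(2,2) = 4.6704
Terminal payoffs V(N, i) = max(K - S_T, 0):
  V(2,0) = 0.000000; V(2,1) = 1.560000; V(2,2) = 6.049638
Backward induction: V(k, i) = exp(-r*dt) * [p * V(k+1, i) + (1-p) * V(k+1, i+1)]; then take max(V_cont, immediate exercise) for American.
  V(1,0) = exp(-r*dt) * [p*0.000000 + (1-p)*1.560000] = 0.849834; exercise = 0.000000; V(1,0) = max -> 0.849834
  V(1,1) = exp(-r*dt) * [p*1.560000 + (1-p)*6.049638] = 3.976247; exercise = 4.179319; V(1,1) = max -> 4.179319
  V(0,0) = exp(-r*dt) * [p*0.849834 + (1-p)*4.179319] = 2.647522; exercise = 1.560000; V(0,0) = max -> 2.647522

Answer: Price = V(0,0) = 2.6475


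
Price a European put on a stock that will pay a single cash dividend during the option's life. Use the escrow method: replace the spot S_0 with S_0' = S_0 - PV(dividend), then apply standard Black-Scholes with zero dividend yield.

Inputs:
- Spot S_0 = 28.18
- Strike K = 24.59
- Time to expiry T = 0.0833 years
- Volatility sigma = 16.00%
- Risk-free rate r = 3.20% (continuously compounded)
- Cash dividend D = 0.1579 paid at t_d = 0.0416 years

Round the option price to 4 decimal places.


Answer: Price = 0.0007

Derivation:
PV(D) = D * exp(-r * t_d) = 0.1579 * 0.99866969 = 0.15768994
S_0' = S_0 - PV(D) = 28.1800 - 0.15768994 = 28.02231006
d1 = (ln(S_0'/K) + (r + sigma^2/2)*T) / (sigma*sqrt(T)) = 2.91027515
d2 = d1 - sigma*sqrt(T) = 2.86409636
exp(-rT) = 0.99733795
N(-d1) = 0.00180555; N(-d2) = 0.00209100
P = K * exp(-rT) * N(-d2) - S_0' * N(-d1) = 24.5900 * 0.99733795 * 0.00209100 - 28.02231006 * 0.00180555 = 0.0007


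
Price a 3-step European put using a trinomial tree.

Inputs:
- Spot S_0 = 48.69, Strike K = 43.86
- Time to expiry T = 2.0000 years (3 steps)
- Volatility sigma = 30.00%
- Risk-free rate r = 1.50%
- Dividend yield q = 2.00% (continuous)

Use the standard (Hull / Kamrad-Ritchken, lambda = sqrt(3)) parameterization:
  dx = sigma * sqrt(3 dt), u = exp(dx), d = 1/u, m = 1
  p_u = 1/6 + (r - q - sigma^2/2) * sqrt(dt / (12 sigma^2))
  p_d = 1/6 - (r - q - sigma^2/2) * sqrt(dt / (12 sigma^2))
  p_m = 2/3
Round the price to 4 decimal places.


Answer: Price = V(0,0) = 5.5391

Derivation:
dt = T/N = 0.666667; dx = sigma*sqrt(3*dt) = 0.424264
u = exp(dx) = 1.528465; d = 1/u = 0.654251
p_u = 0.127383, p_m = 0.666667, p_d = 0.205950
Discount per step: exp(-r*dt) = 0.990050
Stock lattice S(k, j) with j the centered position index:
  k=0: S(0,+0) = 48.6900
  k=1: S(1,-1) = 31.8555; S(1,+0) = 48.6900; S(1,+1) = 74.4210
  k=2: S(2,-2) = 20.8415; S(2,-1) = 31.8555; S(2,+0) = 48.6900; S(2,+1) = 74.4210; S(2,+2) = 113.7499
  k=3: S(3,-3) = 13.6356; S(3,-2) = 20.8415; S(3,-1) = 31.8555; S(3,+0) = 48.6900; S(3,+1) = 74.4210; S(3,+2) = 113.7499; S(3,+3) = 173.8627
Terminal payoffs V(N, j) = max(K - S_T, 0):
  V(3,-3) = 30.224435; V(3,-2) = 23.018514; V(3,-1) = 12.004514; V(3,+0) = 0.000000; V(3,+1) = 0.000000; V(3,+2) = 0.000000; V(3,+3) = 0.000000
Backward induction: V(k, j) = exp(-r*dt) * [p_u * V(k+1, j+1) + p_m * V(k+1, j) + p_d * V(k+1, j-1)]
  V(2,-2) = exp(-r*dt) * [p_u*12.004514 + p_m*23.018514 + p_d*30.224435] = 22.869735
  V(2,-1) = exp(-r*dt) * [p_u*0.000000 + p_m*12.004514 + p_d*23.018514] = 12.616879
  V(2,+0) = exp(-r*dt) * [p_u*0.000000 + p_m*0.000000 + p_d*12.004514] = 2.447734
  V(2,+1) = exp(-r*dt) * [p_u*0.000000 + p_m*0.000000 + p_d*0.000000] = 0.000000
  V(2,+2) = exp(-r*dt) * [p_u*0.000000 + p_m*0.000000 + p_d*0.000000] = 0.000000
  V(1,-1) = exp(-r*dt) * [p_u*2.447734 + p_m*12.616879 + p_d*22.869735] = 13.299422
  V(1,+0) = exp(-r*dt) * [p_u*0.000000 + p_m*2.447734 + p_d*12.616879] = 4.188182
  V(1,+1) = exp(-r*dt) * [p_u*0.000000 + p_m*0.000000 + p_d*2.447734] = 0.499096
  V(0,+0) = exp(-r*dt) * [p_u*0.499096 + p_m*4.188182 + p_d*13.299422] = 5.539050


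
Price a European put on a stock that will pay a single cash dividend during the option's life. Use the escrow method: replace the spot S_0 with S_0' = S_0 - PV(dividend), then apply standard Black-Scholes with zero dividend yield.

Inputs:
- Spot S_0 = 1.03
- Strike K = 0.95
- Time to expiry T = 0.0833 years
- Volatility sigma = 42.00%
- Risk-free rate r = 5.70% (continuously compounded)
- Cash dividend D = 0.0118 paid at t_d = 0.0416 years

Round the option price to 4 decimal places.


PV(D) = D * exp(-r * t_d) = 0.0118 * 0.99763161 = 0.01177205
S_0' = S_0 - PV(D) = 1.0300 - 0.01177205 = 1.01822795
d1 = (ln(S_0'/K) + (r + sigma^2/2)*T) / (sigma*sqrt(T)) = 0.67194135
d2 = d1 - sigma*sqrt(T) = 0.55072205
exp(-rT) = 0.99526315
N(-d1) = 0.25081052; N(-d2) = 0.29091211
P = K * exp(-rT) * N(-d2) - S_0' * N(-d1) = 0.9500 * 0.99526315 * 0.29091211 - 1.01822795 * 0.25081052 = 0.0197

Answer: Price = 0.0197


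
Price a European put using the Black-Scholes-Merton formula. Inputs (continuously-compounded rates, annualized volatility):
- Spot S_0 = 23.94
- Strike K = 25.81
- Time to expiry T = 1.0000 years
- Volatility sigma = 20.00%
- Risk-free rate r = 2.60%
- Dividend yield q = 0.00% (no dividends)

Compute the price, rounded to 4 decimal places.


d1 = (ln(S/K) + (r - q + 0.5*sigma^2) * T) / (sigma * sqrt(T)) = -0.14605657
d2 = d1 - sigma * sqrt(T) = -0.34605657
exp(-rT) = 0.97433509; exp(-qT) = 1.00000000
P = K * exp(-rT) * N(-d2) - S_0 * exp(-qT) * N(-d1)
N(-d1) = 0.55806163; N(-d2) = 0.63534990
P = 25.8100 * 0.97433509 * 0.63534990 - 23.9400 * 1.00000000 * 0.55806163 = 2.6175

Answer: Price = 2.6175


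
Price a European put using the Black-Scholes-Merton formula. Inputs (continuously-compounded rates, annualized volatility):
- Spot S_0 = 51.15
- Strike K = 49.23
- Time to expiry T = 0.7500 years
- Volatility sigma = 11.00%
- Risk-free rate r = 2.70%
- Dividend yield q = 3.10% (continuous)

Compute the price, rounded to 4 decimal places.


Answer: Price = 1.1262

Derivation:
d1 = (ln(S/K) + (r - q + 0.5*sigma^2) * T) / (sigma * sqrt(T)) = 0.41775804
d2 = d1 - sigma * sqrt(T) = 0.32249525
exp(-rT) = 0.97995365; exp(-qT) = 0.97701820
P = K * exp(-rT) * N(-d2) - S_0 * exp(-qT) * N(-d1)
N(-d1) = 0.33806201; N(-d2) = 0.37353877
P = 49.2300 * 0.97995365 * 0.37353877 - 51.1500 * 0.97701820 * 0.33806201 = 1.1262


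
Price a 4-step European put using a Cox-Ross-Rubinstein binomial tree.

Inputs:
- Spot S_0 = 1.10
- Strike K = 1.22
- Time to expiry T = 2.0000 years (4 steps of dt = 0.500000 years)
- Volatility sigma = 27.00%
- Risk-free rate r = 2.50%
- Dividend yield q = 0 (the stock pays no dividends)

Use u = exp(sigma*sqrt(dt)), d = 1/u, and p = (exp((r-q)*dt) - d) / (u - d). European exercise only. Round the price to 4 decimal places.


dt = T/N = 0.500000
u = exp(sigma*sqrt(dt)) = 1.210361; d = 1/u = 0.826200
p = (exp((r-q)*dt) - d) / (u - d) = 0.485157
Discount per step: exp(-r*dt) = 0.987578
Stock lattice S(k, i) with i counting down-moves:
  k=0: S(0,0) = 1.1000
  k=1: S(1,0) = 1.3314; S(1,1) = 0.9088
  k=2: S(2,0) = 1.6115; S(2,1) = 1.1000; S(2,2) = 0.7509
  k=3: S(3,0) = 1.9505; S(3,1) = 1.3314; S(3,2) = 0.9088; S(3,3) = 0.6204
  k=4: S(4,0) = 2.3608; S(4,1) = 1.6115; S(4,2) = 1.1000; S(4,3) = 0.7509; S(4,4) = 0.5125
Terminal payoffs V(N, i) = max(K - S_T, 0):
  V(4,0) = 0.000000; V(4,1) = 0.000000; V(4,2) = 0.120000; V(4,3) = 0.469134; V(4,4) = 0.707454
Backward induction: V(k, i) = exp(-r*dt) * [p * V(k+1, i) + (1-p) * V(k+1, i+1)].
  V(3,0) = exp(-r*dt) * [p*0.000000 + (1-p)*0.000000] = 0.000000
  V(3,1) = exp(-r*dt) * [p*0.000000 + (1-p)*0.120000] = 0.061014
  V(3,2) = exp(-r*dt) * [p*0.120000 + (1-p)*0.469134] = 0.296025
  V(3,3) = exp(-r*dt) * [p*0.469134 + (1-p)*0.707454] = 0.584479
  V(2,0) = exp(-r*dt) * [p*0.000000 + (1-p)*0.061014] = 0.031022
  V(2,1) = exp(-r*dt) * [p*0.061014 + (1-p)*0.296025] = 0.179747
  V(2,2) = exp(-r*dt) * [p*0.296025 + (1-p)*0.584479] = 0.439012
  V(1,0) = exp(-r*dt) * [p*0.031022 + (1-p)*0.179747] = 0.106255
  V(1,1) = exp(-r*dt) * [p*0.179747 + (1-p)*0.439012] = 0.309336
  V(0,0) = exp(-r*dt) * [p*0.106255 + (1-p)*0.309336] = 0.208191

Answer: Price = V(0,0) = 0.2082


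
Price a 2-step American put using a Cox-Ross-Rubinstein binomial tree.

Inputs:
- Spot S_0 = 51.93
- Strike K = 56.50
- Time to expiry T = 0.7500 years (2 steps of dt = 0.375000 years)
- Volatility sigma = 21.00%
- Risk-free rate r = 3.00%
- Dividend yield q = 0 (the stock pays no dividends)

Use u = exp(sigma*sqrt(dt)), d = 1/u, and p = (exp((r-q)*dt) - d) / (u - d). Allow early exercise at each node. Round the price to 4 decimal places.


dt = T/N = 0.375000
u = exp(sigma*sqrt(dt)) = 1.137233; d = 1/u = 0.879327
p = (exp((r-q)*dt) - d) / (u - d) = 0.511762
Discount per step: exp(-r*dt) = 0.988813
Stock lattice S(k, i) with i counting down-moves:
  k=0: S(0,0) = 51.9300
  k=1: S(1,0) = 59.0565; S(1,1) = 45.6635
  k=2: S(2,0) = 67.1610; S(2,1) = 51.9300; S(2,2) = 40.1531
Terminal payoffs V(N, i) = max(K - S_T, 0):
  V(2,0) = 0.000000; V(2,1) = 4.570000; V(2,2) = 16.346876
Backward induction: V(k, i) = exp(-r*dt) * [p * V(k+1, i) + (1-p) * V(k+1, i+1)]; then take max(V_cont, immediate exercise) for American.
  V(1,0) = exp(-r*dt) * [p*0.000000 + (1-p)*4.570000] = 2.206289; exercise = 0.000000; V(1,0) = max -> 2.206289
  V(1,1) = exp(-r*dt) * [p*4.570000 + (1-p)*16.346876] = 10.204476; exercise = 10.836539; V(1,1) = max -> 10.836539
  V(0,0) = exp(-r*dt) * [p*2.206289 + (1-p)*10.836539] = 6.348090; exercise = 4.570000; V(0,0) = max -> 6.348090

Answer: Price = V(0,0) = 6.3481


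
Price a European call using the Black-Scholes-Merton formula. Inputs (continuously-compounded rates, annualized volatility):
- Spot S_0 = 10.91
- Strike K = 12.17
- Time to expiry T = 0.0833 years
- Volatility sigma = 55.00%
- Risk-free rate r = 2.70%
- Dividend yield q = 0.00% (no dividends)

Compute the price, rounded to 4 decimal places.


d1 = (ln(S/K) + (r - q + 0.5*sigma^2) * T) / (sigma * sqrt(T)) = -0.59497379
d2 = d1 - sigma * sqrt(T) = -0.75371336
exp(-rT) = 0.99775343; exp(-qT) = 1.00000000
C = S_0 * exp(-qT) * N(d1) - K * exp(-rT) * N(d2)
N(d1) = 0.27593049; N(d2) = 0.22551068
C = 10.9100 * 1.00000000 * 0.27593049 - 12.1700 * 0.99775343 * 0.22551068 = 0.2721

Answer: Price = 0.2721


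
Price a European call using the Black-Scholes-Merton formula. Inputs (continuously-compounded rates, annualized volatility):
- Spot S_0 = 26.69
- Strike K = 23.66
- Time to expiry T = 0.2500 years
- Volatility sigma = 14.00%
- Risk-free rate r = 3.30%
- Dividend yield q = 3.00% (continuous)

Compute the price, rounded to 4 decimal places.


Answer: Price = 3.0544

Derivation:
d1 = (ln(S/K) + (r - q + 0.5*sigma^2) * T) / (sigma * sqrt(T)) = 1.76718721
d2 = d1 - sigma * sqrt(T) = 1.69718721
exp(-rT) = 0.99178394; exp(-qT) = 0.99252805
C = S_0 * exp(-qT) * N(d1) - K * exp(-rT) * N(d2)
N(d1) = 0.96140156; N(d2) = 0.95516936
C = 26.6900 * 0.99252805 * 0.96140156 - 23.6600 * 0.99178394 * 0.95516936 = 3.0544


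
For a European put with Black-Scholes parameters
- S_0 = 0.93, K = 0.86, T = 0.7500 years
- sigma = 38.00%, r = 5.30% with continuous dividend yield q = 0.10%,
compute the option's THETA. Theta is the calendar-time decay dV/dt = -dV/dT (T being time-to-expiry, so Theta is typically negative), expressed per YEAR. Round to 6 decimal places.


d1 = 0.5208373922; d2 = 0.1917477388
phi(d1) = 0.3483406747; exp(-qT) = 0.9992502812; exp(-rT) = 0.9610296665
Theta = -S*exp(-qT)*phi(d1)*sigma/(2*sqrt(T)) + r*K*exp(-rT)*N(-d2) - q*S*exp(-qT)*N(-d1)
N(-d1) = 0.3012400262; N(-d2) = 0.4239699048; sqrt(T) = 0.8660254038
Term 1 = -0.9300 * 0.9992502812 * 0.3483406747 * 0.3800 / (2 * 0.8660254038) = -0.0710206080
Term 2 = 0.0530 * 0.8600 * 0.9610296665 * 0.4239699048 = 0.0185714642
Term 3 = -0.0010 * 0.9300 * 0.9992502812 * 0.3012400262 = -0.0002799432
Theta = -0.0710206080 + (0.0185714642) + (-0.0002799432) = -0.052729

Answer: Theta = -0.052729


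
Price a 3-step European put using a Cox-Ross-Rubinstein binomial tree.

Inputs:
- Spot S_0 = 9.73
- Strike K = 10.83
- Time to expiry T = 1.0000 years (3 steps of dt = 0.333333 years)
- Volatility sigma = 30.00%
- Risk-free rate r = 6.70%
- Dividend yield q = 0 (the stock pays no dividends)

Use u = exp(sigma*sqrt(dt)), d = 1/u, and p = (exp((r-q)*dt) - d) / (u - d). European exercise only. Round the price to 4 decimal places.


Answer: Price = V(0,0) = 1.4027

Derivation:
dt = T/N = 0.333333
u = exp(sigma*sqrt(dt)) = 1.189110; d = 1/u = 0.840965
p = (exp((r-q)*dt) - d) / (u - d) = 0.521678
Discount per step: exp(-r*dt) = 0.977914
Stock lattice S(k, i) with i counting down-moves:
  k=0: S(0,0) = 9.7300
  k=1: S(1,0) = 11.5700; S(1,1) = 8.1826
  k=2: S(2,0) = 13.7580; S(2,1) = 9.7300; S(2,2) = 6.8813
  k=3: S(3,0) = 16.3598; S(3,1) = 11.5700; S(3,2) = 8.1826; S(3,3) = 5.7869
Terminal payoffs V(N, i) = max(K - S_T, 0):
  V(3,0) = 0.000000; V(3,1) = 0.000000; V(3,2) = 2.647409; V(3,3) = 5.043089
Backward induction: V(k, i) = exp(-r*dt) * [p * V(k+1, i) + (1-p) * V(k+1, i+1)].
  V(2,0) = exp(-r*dt) * [p*0.000000 + (1-p)*0.000000] = 0.000000
  V(2,1) = exp(-r*dt) * [p*0.000000 + (1-p)*2.647409] = 1.238347
  V(2,2) = exp(-r*dt) * [p*2.647409 + (1-p)*5.043089] = 3.709537
  V(1,0) = exp(-r*dt) * [p*0.000000 + (1-p)*1.238347] = 0.579247
  V(1,1) = exp(-r*dt) * [p*1.238347 + (1-p)*3.709537] = 2.366916
  V(0,0) = exp(-r*dt) * [p*0.579247 + (1-p)*2.366916] = 1.402650


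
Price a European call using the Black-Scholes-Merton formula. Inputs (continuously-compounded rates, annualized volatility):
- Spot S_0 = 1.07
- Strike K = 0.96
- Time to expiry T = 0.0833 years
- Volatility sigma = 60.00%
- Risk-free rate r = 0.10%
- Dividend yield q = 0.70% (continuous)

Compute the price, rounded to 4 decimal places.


d1 = (ln(S/K) + (r - q + 0.5*sigma^2) * T) / (sigma * sqrt(T)) = 0.71013763
d2 = d1 - sigma * sqrt(T) = 0.53696719
exp(-rT) = 0.99991670; exp(-qT) = 0.99941707
C = S_0 * exp(-qT) * N(d1) - K * exp(-rT) * N(d2)
N(d1) = 0.76119060; N(d2) = 0.70435486
C = 1.0700 * 0.99941707 * 0.76119060 - 0.9600 * 0.99991670 * 0.70435486 = 0.1379

Answer: Price = 0.1379


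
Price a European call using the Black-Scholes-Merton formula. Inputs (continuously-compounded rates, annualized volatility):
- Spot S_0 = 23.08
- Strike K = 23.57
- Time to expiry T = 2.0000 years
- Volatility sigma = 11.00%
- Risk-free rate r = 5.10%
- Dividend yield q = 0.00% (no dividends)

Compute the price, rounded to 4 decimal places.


Answer: Price = 2.4549

Derivation:
d1 = (ln(S/K) + (r - q + 0.5*sigma^2) * T) / (sigma * sqrt(T)) = 0.59841627
d2 = d1 - sigma * sqrt(T) = 0.44285278
exp(-rT) = 0.90302955; exp(-qT) = 1.00000000
C = S_0 * exp(-qT) * N(d1) - K * exp(-rT) * N(d2)
N(d1) = 0.72521889; N(d2) = 0.67106389
C = 23.0800 * 1.00000000 * 0.72521889 - 23.5700 * 0.90302955 * 0.67106389 = 2.4549


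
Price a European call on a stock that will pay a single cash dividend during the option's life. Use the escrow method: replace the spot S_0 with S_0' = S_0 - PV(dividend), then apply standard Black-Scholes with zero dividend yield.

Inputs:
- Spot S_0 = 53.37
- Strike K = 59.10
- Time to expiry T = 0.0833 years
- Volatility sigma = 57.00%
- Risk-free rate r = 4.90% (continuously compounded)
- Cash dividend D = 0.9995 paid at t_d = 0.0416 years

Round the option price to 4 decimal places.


Answer: Price = 1.2811

Derivation:
PV(D) = D * exp(-r * t_d) = 0.9995 * 0.99796368 = 0.99746469
S_0' = S_0 - PV(D) = 53.3700 - 0.99746469 = 52.37253531
d1 = (ln(S_0'/K) + (r + sigma^2/2)*T) / (sigma*sqrt(T)) = -0.62752185
d2 = d1 - sigma*sqrt(T) = -0.79203376
exp(-rT) = 0.99592662
N(d1) = 0.26515861; N(d2) = 0.21417049
C = S_0' * N(d1) - K * exp(-rT) * N(d2) = 52.37253531 * 0.26515861 - 59.1000 * 0.99592662 * 0.21417049 = 1.2811


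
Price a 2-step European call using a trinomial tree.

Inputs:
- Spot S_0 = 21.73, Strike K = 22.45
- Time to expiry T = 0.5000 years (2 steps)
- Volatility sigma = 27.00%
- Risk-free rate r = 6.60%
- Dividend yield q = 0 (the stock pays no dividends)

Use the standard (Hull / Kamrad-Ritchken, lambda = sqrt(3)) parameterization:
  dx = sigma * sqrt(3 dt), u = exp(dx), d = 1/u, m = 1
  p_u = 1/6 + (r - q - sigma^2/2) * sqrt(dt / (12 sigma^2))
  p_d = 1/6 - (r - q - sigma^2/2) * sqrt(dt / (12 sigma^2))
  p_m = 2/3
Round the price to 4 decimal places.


dt = T/N = 0.250000; dx = sigma*sqrt(3*dt) = 0.233827
u = exp(dx) = 1.263426; d = 1/u = 0.791499
p_u = 0.182464, p_m = 0.666667, p_d = 0.150870
Discount per step: exp(-r*dt) = 0.983635
Stock lattice S(k, j) with j the centered position index:
  k=0: S(0,+0) = 21.7300
  k=1: S(1,-1) = 17.1993; S(1,+0) = 21.7300; S(1,+1) = 27.4542
  k=2: S(2,-2) = 13.6132; S(2,-1) = 17.1993; S(2,+0) = 21.7300; S(2,+1) = 27.4542; S(2,+2) = 34.6864
Terminal payoffs V(N, j) = max(S_T - K, 0):
  V(2,-2) = 0.000000; V(2,-1) = 0.000000; V(2,+0) = 0.000000; V(2,+1) = 5.004241; V(2,+2) = 12.236394
Backward induction: V(k, j) = exp(-r*dt) * [p_u * V(k+1, j+1) + p_m * V(k+1, j) + p_d * V(k+1, j-1)]
  V(1,-1) = exp(-r*dt) * [p_u*0.000000 + p_m*0.000000 + p_d*0.000000] = 0.000000
  V(1,+0) = exp(-r*dt) * [p_u*5.004241 + p_m*0.000000 + p_d*0.000000] = 0.898149
  V(1,+1) = exp(-r*dt) * [p_u*12.236394 + p_m*5.004241 + p_d*0.000000] = 5.477725
  V(0,+0) = exp(-r*dt) * [p_u*5.477725 + p_m*0.898149 + p_d*0.000000] = 1.572097

Answer: Price = V(0,0) = 1.5721


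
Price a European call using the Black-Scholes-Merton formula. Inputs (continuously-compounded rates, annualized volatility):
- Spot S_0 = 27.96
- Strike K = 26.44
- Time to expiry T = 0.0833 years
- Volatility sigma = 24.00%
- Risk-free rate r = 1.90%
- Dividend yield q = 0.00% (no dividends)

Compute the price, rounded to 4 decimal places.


Answer: Price = 1.7763

Derivation:
d1 = (ln(S/K) + (r - q + 0.5*sigma^2) * T) / (sigma * sqrt(T)) = 0.86444666
d2 = d1 - sigma * sqrt(T) = 0.79517849
exp(-rT) = 0.99841855; exp(-qT) = 1.00000000
C = S_0 * exp(-qT) * N(d1) - K * exp(-rT) * N(d2)
N(d1) = 0.80632872; N(d2) = 0.78674516
C = 27.9600 * 1.00000000 * 0.80632872 - 26.4400 * 0.99841855 * 0.78674516 = 1.7763


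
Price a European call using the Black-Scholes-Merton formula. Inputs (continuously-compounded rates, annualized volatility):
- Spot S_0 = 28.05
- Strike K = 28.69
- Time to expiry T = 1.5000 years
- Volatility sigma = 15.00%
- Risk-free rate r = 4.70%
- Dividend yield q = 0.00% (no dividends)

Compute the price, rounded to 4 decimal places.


Answer: Price = 2.7290

Derivation:
d1 = (ln(S/K) + (r - q + 0.5*sigma^2) * T) / (sigma * sqrt(T)) = 0.35280818
d2 = d1 - sigma * sqrt(T) = 0.16909645
exp(-rT) = 0.93192774; exp(-qT) = 1.00000000
C = S_0 * exp(-qT) * N(d1) - K * exp(-rT) * N(d2)
N(d1) = 0.63788388; N(d2) = 0.56713961
C = 28.0500 * 1.00000000 * 0.63788388 - 28.6900 * 0.93192774 * 0.56713961 = 2.7290


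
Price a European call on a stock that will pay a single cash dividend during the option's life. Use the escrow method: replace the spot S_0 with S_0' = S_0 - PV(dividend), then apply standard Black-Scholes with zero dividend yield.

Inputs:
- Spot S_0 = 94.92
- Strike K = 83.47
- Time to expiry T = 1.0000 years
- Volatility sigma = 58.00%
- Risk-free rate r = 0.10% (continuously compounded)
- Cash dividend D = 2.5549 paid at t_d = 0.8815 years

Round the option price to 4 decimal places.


Answer: Price = 24.8446

Derivation:
PV(D) = D * exp(-r * t_d) = 2.5549 * 0.99911889 = 2.55264885
S_0' = S_0 - PV(D) = 94.9200 - 2.55264885 = 92.36735115
d1 = (ln(S_0'/K) + (r + sigma^2/2)*T) / (sigma*sqrt(T)) = 0.46635567
d2 = d1 - sigma*sqrt(T) = -0.11364433
exp(-rT) = 0.99900050
N(d1) = 0.67951953; N(d2) = 0.45475987
C = S_0' * N(d1) - K * exp(-rT) * N(d2) = 92.36735115 * 0.67951953 - 83.4700 * 0.99900050 * 0.45475987 = 24.8446


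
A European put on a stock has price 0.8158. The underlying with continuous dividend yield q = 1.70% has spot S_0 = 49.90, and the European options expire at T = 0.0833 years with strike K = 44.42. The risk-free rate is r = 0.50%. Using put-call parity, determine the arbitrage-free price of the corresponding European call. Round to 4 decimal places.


Answer: Call price = 6.2437

Derivation:
Put-call parity: C - P = S_0 * exp(-qT) - K * exp(-rT).
S_0 * exp(-qT) = 49.9000 * 0.99858490 = 49.82938662
K * exp(-rT) = 44.4200 * 0.99958359 = 44.40150292
C = P + S*exp(-qT) - K*exp(-rT)
C = 0.8158 + 49.82938662 - 44.40150292 = 6.2437


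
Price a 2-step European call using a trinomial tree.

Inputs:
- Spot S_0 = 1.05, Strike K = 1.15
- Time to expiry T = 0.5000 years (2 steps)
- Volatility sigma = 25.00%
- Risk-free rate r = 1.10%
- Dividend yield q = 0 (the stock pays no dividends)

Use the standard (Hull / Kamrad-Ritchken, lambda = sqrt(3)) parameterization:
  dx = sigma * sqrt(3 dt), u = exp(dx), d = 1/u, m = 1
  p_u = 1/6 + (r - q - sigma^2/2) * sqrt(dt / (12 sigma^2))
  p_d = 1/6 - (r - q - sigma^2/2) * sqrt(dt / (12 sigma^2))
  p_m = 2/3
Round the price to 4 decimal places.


Answer: Price = V(0,0) = 0.0428

Derivation:
dt = T/N = 0.250000; dx = sigma*sqrt(3*dt) = 0.216506
u = exp(dx) = 1.241731; d = 1/u = 0.805327
p_u = 0.154975, p_m = 0.666667, p_d = 0.178358
Discount per step: exp(-r*dt) = 0.997254
Stock lattice S(k, j) with j the centered position index:
  k=0: S(0,+0) = 1.0500
  k=1: S(1,-1) = 0.8456; S(1,+0) = 1.0500; S(1,+1) = 1.3038
  k=2: S(2,-2) = 0.6810; S(2,-1) = 0.8456; S(2,+0) = 1.0500; S(2,+1) = 1.3038; S(2,+2) = 1.6190
Terminal payoffs V(N, j) = max(S_T - K, 0):
  V(2,-2) = 0.000000; V(2,-1) = 0.000000; V(2,+0) = 0.000000; V(2,+1) = 0.153818; V(2,+2) = 0.468991
Backward induction: V(k, j) = exp(-r*dt) * [p_u * V(k+1, j+1) + p_m * V(k+1, j) + p_d * V(k+1, j-1)]
  V(1,-1) = exp(-r*dt) * [p_u*0.000000 + p_m*0.000000 + p_d*0.000000] = 0.000000
  V(1,+0) = exp(-r*dt) * [p_u*0.153818 + p_m*0.000000 + p_d*0.000000] = 0.023772
  V(1,+1) = exp(-r*dt) * [p_u*0.468991 + p_m*0.153818 + p_d*0.000000] = 0.174746
  V(0,+0) = exp(-r*dt) * [p_u*0.174746 + p_m*0.023772 + p_d*0.000000] = 0.042812


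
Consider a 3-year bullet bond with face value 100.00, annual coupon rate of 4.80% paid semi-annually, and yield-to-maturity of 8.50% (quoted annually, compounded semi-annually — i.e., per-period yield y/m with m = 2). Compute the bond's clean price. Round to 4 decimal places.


Coupon per period c = face * coupon_rate / m = 2.400000
Periods per year m = 2; per-period yield y/m = 0.042500
Number of cashflows N = 6
Cashflows (t years, CF_t, discount factor 1/(1+y/m)^(m*t), PV):
  t = 0.5000: CF_t = 2.400000, DF = 0.959233, PV = 2.302158
  t = 1.0000: CF_t = 2.400000, DF = 0.920127, PV = 2.208305
  t = 1.5000: CF_t = 2.400000, DF = 0.882616, PV = 2.118278
  t = 2.0000: CF_t = 2.400000, DF = 0.846634, PV = 2.031922
  t = 2.5000: CF_t = 2.400000, DF = 0.812119, PV = 1.949086
  t = 3.0000: CF_t = 102.400000, DF = 0.779011, PV = 79.770732
Price P = sum_t PV_t = 90.380481

Answer: Price = 90.3805


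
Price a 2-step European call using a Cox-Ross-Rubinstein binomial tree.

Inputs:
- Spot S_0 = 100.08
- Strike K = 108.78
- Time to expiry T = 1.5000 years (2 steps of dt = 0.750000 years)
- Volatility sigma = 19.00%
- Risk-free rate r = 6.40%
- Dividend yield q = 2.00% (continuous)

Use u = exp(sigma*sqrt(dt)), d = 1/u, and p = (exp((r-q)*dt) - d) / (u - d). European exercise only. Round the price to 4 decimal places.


dt = T/N = 0.750000
u = exp(sigma*sqrt(dt)) = 1.178856; d = 1/u = 0.848280
p = (exp((r-q)*dt) - d) / (u - d) = 0.560447
Discount per step: exp(-r*dt) = 0.953134
Stock lattice S(k, i) with i counting down-moves:
  k=0: S(0,0) = 100.0800
  k=1: S(1,0) = 117.9799; S(1,1) = 84.8958
  k=2: S(2,0) = 139.0814; S(2,1) = 100.0800; S(2,2) = 72.0154
Terminal payoffs V(N, i) = max(S_T - K, 0):
  V(2,0) = 30.301420; V(2,1) = 0.000000; V(2,2) = 0.000000
Backward induction: V(k, i) = exp(-r*dt) * [p * V(k+1, i) + (1-p) * V(k+1, i+1)].
  V(1,0) = exp(-r*dt) * [p*30.301420 + (1-p)*0.000000] = 16.186451
  V(1,1) = exp(-r*dt) * [p*0.000000 + (1-p)*0.000000] = 0.000000
  V(0,0) = exp(-r*dt) * [p*16.186451 + (1-p)*0.000000] = 8.646499

Answer: Price = V(0,0) = 8.6465


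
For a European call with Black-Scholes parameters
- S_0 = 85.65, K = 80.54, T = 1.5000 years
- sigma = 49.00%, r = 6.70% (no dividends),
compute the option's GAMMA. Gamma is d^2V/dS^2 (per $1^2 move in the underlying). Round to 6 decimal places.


d1 = 0.5700317047; d2 = -0.0300932823
phi(d1) = 0.3391181845; exp(-qT) = 1.0000000000; exp(-rT) = 0.9043851124
Gamma = exp(-qT) * phi(d1) / (S * sigma * sqrt(T)) = 1.0000000000 * 0.3391181845 / (85.6500 * 0.4900 * 1.2247448714) = 0.006598

Answer: Gamma = 0.006598


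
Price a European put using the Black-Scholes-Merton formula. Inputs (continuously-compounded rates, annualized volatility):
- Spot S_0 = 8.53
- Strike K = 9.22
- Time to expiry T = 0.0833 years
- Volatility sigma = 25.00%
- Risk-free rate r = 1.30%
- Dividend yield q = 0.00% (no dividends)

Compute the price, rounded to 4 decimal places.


Answer: Price = 0.7272

Derivation:
d1 = (ln(S/K) + (r - q + 0.5*sigma^2) * T) / (sigma * sqrt(T)) = -1.02696030
d2 = d1 - sigma * sqrt(T) = -1.09911464
exp(-rT) = 0.99891769; exp(-qT) = 1.00000000
P = K * exp(-rT) * N(-d2) - S_0 * exp(-qT) * N(-d1)
N(-d1) = 0.84778042; N(-d2) = 0.86414097
P = 9.2200 * 0.99891769 * 0.86414097 - 8.5300 * 1.00000000 * 0.84778042 = 0.7272


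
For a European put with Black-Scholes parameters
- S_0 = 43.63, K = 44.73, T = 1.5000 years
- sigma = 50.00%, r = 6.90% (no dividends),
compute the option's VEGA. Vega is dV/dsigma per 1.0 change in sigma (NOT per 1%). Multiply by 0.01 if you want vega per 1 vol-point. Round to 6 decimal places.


d1 = 0.4345404107; d2 = -0.1778320250
phi(d1) = 0.3630004455; exp(-qT) = 1.0000000000; exp(-rT) = 0.9016760227
Vega = S * exp(-qT) * phi(d1) * sqrt(T) = 43.6300 * 1.0000000000 * 0.3630004455 * 1.2247448714 = 19.397153

Answer: Vega = 19.397153


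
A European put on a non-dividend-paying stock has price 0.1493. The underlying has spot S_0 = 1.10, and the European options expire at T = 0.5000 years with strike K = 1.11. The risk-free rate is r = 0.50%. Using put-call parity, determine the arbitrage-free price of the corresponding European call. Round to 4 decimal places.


Answer: Call price = 0.1421

Derivation:
Put-call parity: C - P = S_0 * exp(-qT) - K * exp(-rT).
S_0 * exp(-qT) = 1.1000 * 1.00000000 = 1.10000000
K * exp(-rT) = 1.1100 * 0.99750312 = 1.10722847
C = P + S*exp(-qT) - K*exp(-rT)
C = 0.1493 + 1.10000000 - 1.10722847 = 0.1421


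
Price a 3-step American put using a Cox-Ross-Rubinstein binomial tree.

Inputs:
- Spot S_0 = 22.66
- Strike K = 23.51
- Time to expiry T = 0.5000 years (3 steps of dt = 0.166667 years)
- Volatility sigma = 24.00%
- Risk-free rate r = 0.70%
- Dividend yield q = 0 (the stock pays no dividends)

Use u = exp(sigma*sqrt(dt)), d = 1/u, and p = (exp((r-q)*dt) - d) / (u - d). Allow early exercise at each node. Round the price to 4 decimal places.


Answer: Price = V(0,0) = 2.0746

Derivation:
dt = T/N = 0.166667
u = exp(sigma*sqrt(dt)) = 1.102940; d = 1/u = 0.906667
p = (exp((r-q)*dt) - d) / (u - d) = 0.481472
Discount per step: exp(-r*dt) = 0.998834
Stock lattice S(k, i) with i counting down-moves:
  k=0: S(0,0) = 22.6600
  k=1: S(1,0) = 24.9926; S(1,1) = 20.5451
  k=2: S(2,0) = 27.5654; S(2,1) = 22.6600; S(2,2) = 18.6276
  k=3: S(3,0) = 30.4030; S(3,1) = 24.9926; S(3,2) = 20.5451; S(3,3) = 16.8890
Terminal payoffs V(N, i) = max(K - S_T, 0):
  V(3,0) = 0.000000; V(3,1) = 0.000000; V(3,2) = 2.964917; V(3,3) = 6.621001
Backward induction: V(k, i) = exp(-r*dt) * [p * V(k+1, i) + (1-p) * V(k+1, i+1)]; then take max(V_cont, immediate exercise) for American.
  V(2,0) = exp(-r*dt) * [p*0.000000 + (1-p)*0.000000] = 0.000000; exercise = 0.000000; V(2,0) = max -> 0.000000
  V(2,1) = exp(-r*dt) * [p*0.000000 + (1-p)*2.964917] = 1.535599; exercise = 0.850000; V(2,1) = max -> 1.535599
  V(2,2) = exp(-r*dt) * [p*2.964917 + (1-p)*6.621001] = 4.855030; exercise = 4.882442; V(2,2) = max -> 4.882442
  V(1,0) = exp(-r*dt) * [p*0.000000 + (1-p)*1.535599] = 0.795322; exercise = 0.000000; V(1,0) = max -> 0.795322
  V(1,1) = exp(-r*dt) * [p*1.535599 + (1-p)*4.882442] = 3.267216; exercise = 2.964917; V(1,1) = max -> 3.267216
  V(0,0) = exp(-r*dt) * [p*0.795322 + (1-p)*3.267216] = 2.074646; exercise = 0.850000; V(0,0) = max -> 2.074646
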